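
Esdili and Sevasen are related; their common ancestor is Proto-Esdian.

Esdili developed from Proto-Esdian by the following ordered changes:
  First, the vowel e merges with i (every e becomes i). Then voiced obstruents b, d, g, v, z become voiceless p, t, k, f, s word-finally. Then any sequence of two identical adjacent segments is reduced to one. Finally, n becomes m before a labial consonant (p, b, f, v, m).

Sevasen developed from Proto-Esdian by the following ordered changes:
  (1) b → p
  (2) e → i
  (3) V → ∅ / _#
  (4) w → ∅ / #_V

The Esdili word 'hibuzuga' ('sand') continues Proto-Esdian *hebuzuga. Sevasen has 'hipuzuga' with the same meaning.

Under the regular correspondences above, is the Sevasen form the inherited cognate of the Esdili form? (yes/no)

Derive the expected Sevasen reflex of *hebuzuga:
Sevasen: start from *hebuzuga.
  rule 1 (unconditioned shift): hebuzuga → hepuzuga
  rule 2 (vowel merger): hepuzuga → hipuzuga
  rule 3 (apocope): hipuzuga → hipuzug
  rule 4: no change — hipuzug
  ⇒ Sevasen hipuzug
The regular Sevasen reflex would be 'hipuzug', but the attested form is 'hipuzuga'. The correspondence is irregular, so they are not cognates (the Sevasen form has a different source).

no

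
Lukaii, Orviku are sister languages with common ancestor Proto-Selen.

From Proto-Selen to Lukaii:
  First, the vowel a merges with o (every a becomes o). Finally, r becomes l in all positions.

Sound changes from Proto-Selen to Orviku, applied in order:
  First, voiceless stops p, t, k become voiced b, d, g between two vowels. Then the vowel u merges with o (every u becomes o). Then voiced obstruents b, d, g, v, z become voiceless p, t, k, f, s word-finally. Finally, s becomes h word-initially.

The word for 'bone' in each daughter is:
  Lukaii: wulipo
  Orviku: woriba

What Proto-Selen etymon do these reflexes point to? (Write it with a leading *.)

*wuripa

Position 6: Lukaii has o, Orviku has a. Orviku preserves a here (none of its changes turn any other segment into a), so the proto-segment is *a.
Position 2: Lukaii has u, Orviku has o. Lukaii preserves u here (none of its changes turn any other segment into u), so the proto-segment is *u.
Position 3: Lukaii has l, Orviku has r. Orviku preserves r here (none of its changes turn any other segment into r), so the proto-segment is *r.
This points to *wuripa. Verify forward in each daughter:
Lukaii: start from *wuripa.
  rule 1 (vowel merger): wuripa → wuripo
  rule 2 (unconditioned shift): wuripo → wulipo
  ⇒ Lukaii wulipo
Orviku: *wuripa > wuriba > woriba  (by intervocalic voicing, vowel merger)
Only *wuripa yields all of Lukaii wulipo, Orviku woriba.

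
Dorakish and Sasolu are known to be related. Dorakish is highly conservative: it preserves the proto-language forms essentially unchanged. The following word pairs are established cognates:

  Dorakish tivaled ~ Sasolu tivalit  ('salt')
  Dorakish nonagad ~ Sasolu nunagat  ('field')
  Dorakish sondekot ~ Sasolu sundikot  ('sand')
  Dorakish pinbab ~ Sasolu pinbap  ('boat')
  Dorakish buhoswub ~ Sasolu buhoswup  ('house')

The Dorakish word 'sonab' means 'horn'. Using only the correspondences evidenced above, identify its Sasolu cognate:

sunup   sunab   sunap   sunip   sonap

nonagad ~ nunagat, sondekot ~ sundikot — Dorakish o corresponds to Sasolu u after a consonant, before a nasal.
pinbab ~ pinbap, buhoswub ~ buhoswup — Dorakish b corresponds to Sasolu p word-finally.
Applying these to Dorakish 'sonab':
  sonab → sunab   (o→u after a consonant, before a nasal)
  sunab → sunap   (b→p word-finally)
So the Sasolu cognate is 'sunap'.

sunap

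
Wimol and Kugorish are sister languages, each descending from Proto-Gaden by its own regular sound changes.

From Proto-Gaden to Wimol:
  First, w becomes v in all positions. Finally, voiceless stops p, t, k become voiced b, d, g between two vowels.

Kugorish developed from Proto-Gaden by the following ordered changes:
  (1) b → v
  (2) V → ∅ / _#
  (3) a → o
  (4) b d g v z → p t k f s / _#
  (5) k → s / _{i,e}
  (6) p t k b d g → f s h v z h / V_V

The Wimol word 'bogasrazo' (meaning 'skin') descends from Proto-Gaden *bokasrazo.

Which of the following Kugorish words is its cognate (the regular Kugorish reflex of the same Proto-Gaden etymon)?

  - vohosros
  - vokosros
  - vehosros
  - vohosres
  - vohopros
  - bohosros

vohosros

Kugorish: *bokasrazo > vokasrazo > vokasraz > vokosroz > vokosros > vohosros  (by unconditioned shift, apocope, vowel merger, final devoicing, intervocalic lenition)
Only 'vohosros' matches the regular Kugorish development of *bokasrazo.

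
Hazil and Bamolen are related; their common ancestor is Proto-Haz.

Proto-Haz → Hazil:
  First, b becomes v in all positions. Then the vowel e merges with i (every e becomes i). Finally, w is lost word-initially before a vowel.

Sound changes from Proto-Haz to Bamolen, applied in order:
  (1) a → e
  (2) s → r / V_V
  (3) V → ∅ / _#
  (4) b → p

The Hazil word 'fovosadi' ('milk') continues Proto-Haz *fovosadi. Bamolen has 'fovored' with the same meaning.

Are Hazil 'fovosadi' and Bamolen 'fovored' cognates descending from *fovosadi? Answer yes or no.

yes

Derive the expected Bamolen reflex of *fovosadi:
Bamolen: start from *fovosadi.
  rule 1 (vowel merger): fovosadi → fovosedi
  rule 2 (rhotacism): fovosedi → fovoredi
  rule 3 (apocope): fovoredi → fovored
  rule 4: no change — fovored
  ⇒ Bamolen fovored
Bamolen 'fovored' matches the regular reflex exactly, so the pair is cognate.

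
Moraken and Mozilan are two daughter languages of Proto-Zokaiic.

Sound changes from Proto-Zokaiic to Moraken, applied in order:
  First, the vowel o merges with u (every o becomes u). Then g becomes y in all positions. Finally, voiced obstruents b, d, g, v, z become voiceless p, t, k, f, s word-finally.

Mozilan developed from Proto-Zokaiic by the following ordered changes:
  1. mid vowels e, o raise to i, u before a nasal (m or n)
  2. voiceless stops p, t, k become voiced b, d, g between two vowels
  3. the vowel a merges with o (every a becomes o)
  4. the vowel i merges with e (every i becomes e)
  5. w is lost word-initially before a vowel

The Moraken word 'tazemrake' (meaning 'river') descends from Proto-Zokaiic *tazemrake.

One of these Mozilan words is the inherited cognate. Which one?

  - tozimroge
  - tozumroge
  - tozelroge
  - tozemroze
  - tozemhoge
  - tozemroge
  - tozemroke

Mozilan: start from *tazemrake.
  rule 1 (pre-nasal raising): tazemrake → tazimrake
  rule 2 (intervocalic voicing): tazimrake → tazimrage
  rule 3 (vowel merger): tazimrage → tozimroge
  rule 4 (vowel merger): tozimroge → tozemroge
  rule 5: no change — tozemroge
  ⇒ Mozilan tozemroge
Among the options, 'tozemroge' alone shows every Mozilan change applied in order.

tozemroge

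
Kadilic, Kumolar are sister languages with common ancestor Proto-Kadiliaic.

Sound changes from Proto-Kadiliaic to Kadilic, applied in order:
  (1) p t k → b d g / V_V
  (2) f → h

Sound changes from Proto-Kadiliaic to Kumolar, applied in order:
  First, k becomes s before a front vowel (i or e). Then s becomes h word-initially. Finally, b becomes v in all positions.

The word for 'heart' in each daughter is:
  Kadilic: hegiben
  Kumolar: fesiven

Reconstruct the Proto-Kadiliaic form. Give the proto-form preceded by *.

Position 3: Kadilic has g, Kumolar has s. Taking the neighbouring segments as reconstructed: Kadilic g could go back to *k or *g; Kumolar s could go back to *k or *s — the one source consistent with every daughter is *k.
Position 1: Kadilic has h, Kumolar has f. Kumolar preserves f here (none of its changes turn any other segment into f), so the proto-segment is *f.
This points to *fekiben. Verify forward in each daughter:
Kadilic: *fekiben
  fekiben → fegiben   [intervocalic voicing]
  fegiben → hegiben   [unconditioned shift]
  giving Kadilic hegiben.
Kumolar: start from *fekiben.
  rule 1 (palatalisation): fekiben → fesiben
  rule 2: no change — fesiben
  rule 3 (unconditioned shift): fesiben → fesiven
  ⇒ Kumolar fesiven
*fekiben is the unique common source.

*fekiben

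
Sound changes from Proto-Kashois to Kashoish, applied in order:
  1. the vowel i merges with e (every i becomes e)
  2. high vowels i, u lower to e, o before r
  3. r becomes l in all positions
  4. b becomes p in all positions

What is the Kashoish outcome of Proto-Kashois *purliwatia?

pollewatea

Kashoish: *purliwatia
  purliwatia → purlewatea   [vowel merger]
  purlewatea → porlewatea   [pre-rhotic lowering]
  porlewatea → pollewatea   [unconditioned shift]
  pollewatea (rule 4 does not apply)
  giving Kashoish pollewatea.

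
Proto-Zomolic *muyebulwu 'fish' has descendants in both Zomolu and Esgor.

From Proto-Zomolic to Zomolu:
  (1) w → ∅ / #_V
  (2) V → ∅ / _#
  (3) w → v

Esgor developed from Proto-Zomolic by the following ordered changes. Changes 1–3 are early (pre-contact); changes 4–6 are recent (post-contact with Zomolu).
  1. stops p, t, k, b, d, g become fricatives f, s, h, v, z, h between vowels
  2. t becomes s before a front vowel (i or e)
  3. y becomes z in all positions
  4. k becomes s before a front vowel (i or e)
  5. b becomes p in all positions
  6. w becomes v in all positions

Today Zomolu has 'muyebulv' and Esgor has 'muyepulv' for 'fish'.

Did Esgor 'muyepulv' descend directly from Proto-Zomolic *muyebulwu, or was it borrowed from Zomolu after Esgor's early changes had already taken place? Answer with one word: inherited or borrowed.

If inherited, *muyebulwu would pass through all of Esgor's changes:
Esgor: start from *muyebulwu.
  rule 1 (intervocalic lenition): muyebulwu → muyevulwu
  rule 2: no change — muyevulwu
  rule 3 (unconditioned shift): muyevulwu → muzevulwu
  rule 4: no change — muzevulwu
  rule 5: no change — muzevulwu
  rule 6 (unconditioned shift): muzevulwu → muzevulvu
  ⇒ Esgor muzevulvu
If borrowed from Zomolu 'muyebulv' after the early changes, it would undergo only the recent ones:
  rule 4 (palatalisation): no change (muyebulv)
  rule 5 (unconditioned shift): muyebulv → muyepulv
  rule 6 (unconditioned shift): no change (muyepulv)
  ⇒ as a loan: muyepulv
Esgor 'muyepulv' matches the loan outcome 'muyepulv', not the inherited 'muzevulvu' — it skipped the early Esgor changes, so it was borrowed from Zomolu.

borrowed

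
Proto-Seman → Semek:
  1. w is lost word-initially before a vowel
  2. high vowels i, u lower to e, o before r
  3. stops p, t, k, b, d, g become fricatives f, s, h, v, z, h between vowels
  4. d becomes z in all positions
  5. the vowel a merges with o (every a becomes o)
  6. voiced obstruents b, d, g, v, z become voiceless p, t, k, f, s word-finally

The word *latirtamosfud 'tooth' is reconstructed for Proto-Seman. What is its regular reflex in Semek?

Semek: start from *latirtamosfud.
  rule 1: no change — latirtamosfud
  rule 2 (pre-rhotic lowering): latirtamosfud → latertamosfud
  rule 3 (intervocalic lenition): latertamosfud → lasertamosfud
  rule 4 (unconditioned shift): lasertamosfud → lasertamosfuz
  rule 5 (vowel merger): lasertamosfuz → losertomosfuz
  rule 6 (final devoicing): losertomosfuz → losertomosfus
  ⇒ Semek losertomosfus

losertomosfus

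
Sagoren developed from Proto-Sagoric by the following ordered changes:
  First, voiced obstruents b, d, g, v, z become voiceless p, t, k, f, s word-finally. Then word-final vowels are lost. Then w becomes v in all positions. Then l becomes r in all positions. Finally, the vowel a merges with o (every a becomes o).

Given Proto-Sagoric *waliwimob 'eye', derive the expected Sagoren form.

Sagoren: *waliwimob
  waliwimob → waliwimop   [final devoicing]
  waliwimop (rule 2 does not apply)
  waliwimop → valivimop   [unconditioned shift]
  valivimop → varivimop   [unconditioned shift]
  varivimop → vorivimop   [vowel merger]
  giving Sagoren vorivimop.

vorivimop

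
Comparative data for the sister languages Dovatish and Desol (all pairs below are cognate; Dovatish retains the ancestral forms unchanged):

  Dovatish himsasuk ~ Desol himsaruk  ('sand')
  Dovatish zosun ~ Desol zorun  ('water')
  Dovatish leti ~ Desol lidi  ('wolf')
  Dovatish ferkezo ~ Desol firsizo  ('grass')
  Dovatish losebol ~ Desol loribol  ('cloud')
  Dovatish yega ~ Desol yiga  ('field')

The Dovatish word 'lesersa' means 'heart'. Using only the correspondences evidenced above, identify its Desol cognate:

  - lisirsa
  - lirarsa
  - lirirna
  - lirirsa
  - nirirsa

lirirsa

leti ~ lidi, ferkezo ~ firsizo — Dovatish e corresponds to Desol i after a consonant, before a consonant other than r, m, n, p, b, f, v.
losebol ~ loribol — Dovatish s corresponds to Desol r between vowels (before a front vowel).
ferkezo ~ firsizo — Dovatish e corresponds to Desol i after a consonant, before r.
Applying these to Dovatish 'lesersa':
  lesersa → lisersa   (e→i after a consonant, before a consonant other than r, m, n, p, b, f, v)
  lisersa → lirersa   (s→r between vowels (before a front vowel))
  lirersa → lirirsa   (e→i after a consonant, before r)
So the Desol cognate is 'lirirsa'.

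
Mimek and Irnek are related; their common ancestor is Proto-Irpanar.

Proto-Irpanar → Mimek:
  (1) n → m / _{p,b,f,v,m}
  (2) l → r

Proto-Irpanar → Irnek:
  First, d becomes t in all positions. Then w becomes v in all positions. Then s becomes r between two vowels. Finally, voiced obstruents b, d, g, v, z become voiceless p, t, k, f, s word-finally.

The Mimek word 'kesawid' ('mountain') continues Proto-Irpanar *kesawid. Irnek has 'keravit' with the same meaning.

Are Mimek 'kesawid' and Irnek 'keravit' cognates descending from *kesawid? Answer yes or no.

yes

Derive the expected Irnek reflex of *kesawid:
Irnek: *kesawid
  kesawid → kesawit   [unconditioned shift]
  kesawit → kesavit   [unconditioned shift]
  kesavit → keravit   [rhotacism]
  keravit (rule 4 does not apply)
  giving Irnek keravit.
Irnek 'keravit' matches the regular reflex exactly, so the pair is cognate.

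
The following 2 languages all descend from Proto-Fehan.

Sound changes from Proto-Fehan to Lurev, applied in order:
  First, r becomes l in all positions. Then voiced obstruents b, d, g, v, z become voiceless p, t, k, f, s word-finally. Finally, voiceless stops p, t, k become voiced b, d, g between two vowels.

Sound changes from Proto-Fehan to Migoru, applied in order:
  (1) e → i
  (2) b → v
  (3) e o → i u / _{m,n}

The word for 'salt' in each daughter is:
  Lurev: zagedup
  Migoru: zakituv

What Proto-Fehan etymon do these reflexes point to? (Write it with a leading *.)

*zaketub

Position 4: Lurev has e, Migoru has i. Lurev preserves e here (none of its changes turn any other segment into e), so the proto-segment is *e.
Position 3: Lurev has g, Migoru has k. Migoru preserves k here (none of its changes turn any other segment into k), so the proto-segment is *k.
Verify the candidate proto-form against each daughter:
Lurev: *zaketub > zaketup > zagedup  (by final devoicing, intervocalic voicing)
Migoru: start from *zaketub.
  rule 1 (vowel merger): zaketub → zakitub
  rule 2 (unconditioned shift): zakitub → zakituv
  rule 3: no change — zakituv
  ⇒ Migoru zakituv
Only *zaketub yields all of Lurev zagedup, Migoru zakituv.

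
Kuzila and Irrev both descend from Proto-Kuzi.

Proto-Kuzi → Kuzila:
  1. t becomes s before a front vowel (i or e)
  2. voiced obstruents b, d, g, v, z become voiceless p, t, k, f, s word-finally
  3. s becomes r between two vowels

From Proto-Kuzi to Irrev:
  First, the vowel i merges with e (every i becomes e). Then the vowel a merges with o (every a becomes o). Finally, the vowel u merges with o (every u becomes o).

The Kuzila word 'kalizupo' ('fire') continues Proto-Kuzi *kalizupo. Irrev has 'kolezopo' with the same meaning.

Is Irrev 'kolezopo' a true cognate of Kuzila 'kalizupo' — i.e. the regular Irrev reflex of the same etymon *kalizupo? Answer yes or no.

yes

Derive the expected Irrev reflex of *kalizupo:
Irrev: *kalizupo > kalezupo > kolezupo > kolezopo  (by vowel merger, vowel merger, vowel merger)
Irrev 'kolezopo' matches the regular reflex exactly, so the pair is cognate.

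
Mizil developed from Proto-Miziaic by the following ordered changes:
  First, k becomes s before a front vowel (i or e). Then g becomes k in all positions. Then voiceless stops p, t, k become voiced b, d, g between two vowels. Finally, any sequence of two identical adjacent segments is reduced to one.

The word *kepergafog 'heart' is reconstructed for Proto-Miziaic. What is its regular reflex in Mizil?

Mizil: start from *kepergafog.
  rule 1 (palatalisation): kepergafog → sepergafog
  rule 2 (unconditioned shift): sepergafog → seperkafok
  rule 3 (intervocalic voicing): seperkafok → seberkafok
  rule 4: no change — seberkafok
  ⇒ Mizil seberkafok

seberkafok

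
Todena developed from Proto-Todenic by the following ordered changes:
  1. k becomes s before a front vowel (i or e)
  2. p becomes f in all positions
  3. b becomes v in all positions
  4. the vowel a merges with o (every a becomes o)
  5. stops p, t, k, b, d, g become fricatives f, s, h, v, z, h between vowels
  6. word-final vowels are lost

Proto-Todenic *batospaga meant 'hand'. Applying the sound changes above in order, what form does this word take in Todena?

Todena: *batospaga
  batospaga (rule 1 does not apply)
  batospaga → batosfaga   [unconditioned shift]
  batosfaga → vatosfaga   [unconditioned shift]
  vatosfaga → votosfogo   [vowel merger]
  votosfogo → vososfoho   [intervocalic lenition]
  vososfoho → vososfoh   [apocope]
  giving Todena vososfoh.

vososfoh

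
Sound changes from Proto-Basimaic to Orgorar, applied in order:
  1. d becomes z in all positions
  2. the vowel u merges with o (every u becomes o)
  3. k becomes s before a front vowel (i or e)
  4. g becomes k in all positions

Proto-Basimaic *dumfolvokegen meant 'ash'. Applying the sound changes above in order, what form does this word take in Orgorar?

Orgorar: *dumfolvokegen
  dumfolvokegen → zumfolvokegen   [unconditioned shift]
  zumfolvokegen → zomfolvokegen   [vowel merger]
  zomfolvokegen → zomfolvosegen   [palatalisation]
  zomfolvosegen → zomfolvoseken   [unconditioned shift]
  giving Orgorar zomfolvoseken.

zomfolvoseken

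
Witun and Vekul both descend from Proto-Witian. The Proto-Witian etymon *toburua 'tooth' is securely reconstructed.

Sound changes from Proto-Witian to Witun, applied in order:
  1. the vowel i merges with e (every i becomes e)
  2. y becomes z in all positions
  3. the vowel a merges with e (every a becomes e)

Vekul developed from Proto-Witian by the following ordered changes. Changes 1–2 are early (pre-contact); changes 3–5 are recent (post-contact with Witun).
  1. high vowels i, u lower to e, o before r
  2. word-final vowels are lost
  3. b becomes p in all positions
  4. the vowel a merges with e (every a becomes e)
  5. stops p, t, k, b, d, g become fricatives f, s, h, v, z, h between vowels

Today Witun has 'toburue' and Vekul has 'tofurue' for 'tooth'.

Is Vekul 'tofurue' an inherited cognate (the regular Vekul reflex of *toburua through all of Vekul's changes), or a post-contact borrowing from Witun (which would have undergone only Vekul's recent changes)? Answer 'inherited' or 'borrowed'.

If inherited, *toburua would pass through all of Vekul's changes:
Vekul: *toburua > toborua > toboru > toporu > toforu  (by pre-rhotic lowering, apocope, unconditioned shift, intervocalic lenition)
If borrowed from Witun 'toburue' after the early changes, it would undergo only the recent ones:
  rule 3 (unconditioned shift): toburue → topurue
  rule 4 (vowel merger): no change (topurue)
  rule 5 (intervocalic lenition): topurue → tofurue
  ⇒ as a loan: tofurue
Vekul 'tofurue' matches the loan outcome 'tofurue', not the inherited 'toforu' — it skipped the early Vekul changes, so it was borrowed from Witun.

borrowed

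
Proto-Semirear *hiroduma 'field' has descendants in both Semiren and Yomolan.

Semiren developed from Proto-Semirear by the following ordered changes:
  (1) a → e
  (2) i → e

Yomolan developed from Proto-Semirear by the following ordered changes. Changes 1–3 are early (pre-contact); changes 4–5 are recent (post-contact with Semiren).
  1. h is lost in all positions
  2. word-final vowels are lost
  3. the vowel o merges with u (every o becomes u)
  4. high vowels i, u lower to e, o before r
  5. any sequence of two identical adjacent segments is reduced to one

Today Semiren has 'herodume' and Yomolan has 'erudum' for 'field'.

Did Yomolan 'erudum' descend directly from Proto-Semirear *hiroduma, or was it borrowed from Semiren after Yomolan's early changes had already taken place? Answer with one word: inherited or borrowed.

If inherited, *hiroduma would pass through all of Yomolan's changes:
Yomolan: start from *hiroduma.
  rule 1 (h-loss): hiroduma → iroduma
  rule 2 (apocope): iroduma → irodum
  rule 3 (vowel merger): irodum → irudum
  rule 4 (pre-rhotic lowering): irudum → erudum
  rule 5: no change — erudum
  ⇒ Yomolan erudum
If borrowed from Semiren 'herodume' after the early changes, it would undergo only the recent ones:
  rule 4 (pre-rhotic lowering): no change (herodume)
  rule 5 (degemination): no change (herodume)
  ⇒ as a loan: herodume
Yomolan 'erudum' matches the inherited outcome exactly, so it is an inherited cognate, not a loan.

inherited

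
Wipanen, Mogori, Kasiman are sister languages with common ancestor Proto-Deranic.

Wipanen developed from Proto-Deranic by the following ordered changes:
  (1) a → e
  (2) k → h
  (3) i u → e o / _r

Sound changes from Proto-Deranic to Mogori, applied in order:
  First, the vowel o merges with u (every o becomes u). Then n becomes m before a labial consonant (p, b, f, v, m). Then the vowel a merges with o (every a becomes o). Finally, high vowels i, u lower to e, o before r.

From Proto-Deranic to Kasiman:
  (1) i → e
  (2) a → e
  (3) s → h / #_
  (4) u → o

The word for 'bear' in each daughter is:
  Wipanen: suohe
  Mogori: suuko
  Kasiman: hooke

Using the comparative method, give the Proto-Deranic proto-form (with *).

Position 1: Wipanen has s, Mogori has s, Kasiman has h. Wipanen preserves s here (none of its changes turn any other segment into s), so the proto-segment is *s.
Position 3: Wipanen has o, Mogori has u, Kasiman has o. Taking the neighbouring segments as reconstructed: Wipanen o can only go back to *o; Mogori u could go back to *o or *u; Kasiman o could go back to *o or *u — the one source consistent with every daughter is *o.
This points to *suoka. Verify forward in each daughter:
Wipanen: *suoka
  suoka → suoke   [vowel merger]
  suoke → suohe   [unconditioned shift]
  suohe (rule 3 does not apply)
  giving Wipanen suohe.
Mogori: *suoka
  suoka → suuka   [vowel merger]
  suuka (rule 2 does not apply)
  suuka → suuko   [vowel merger]
  suuko (rule 4 does not apply)
  giving Mogori suuko.
Kasiman: start from *suoka.
  rule 1: no change — suoka
  rule 2 (vowel merger): suoka → suoke
  rule 3 (debuccalisation): suoke → huoke
  rule 4 (vowel merger): huoke → hooke
  ⇒ Kasiman hooke
No other proto-form is consistent with every reflex, so the reconstruction is *suoka.

*suoka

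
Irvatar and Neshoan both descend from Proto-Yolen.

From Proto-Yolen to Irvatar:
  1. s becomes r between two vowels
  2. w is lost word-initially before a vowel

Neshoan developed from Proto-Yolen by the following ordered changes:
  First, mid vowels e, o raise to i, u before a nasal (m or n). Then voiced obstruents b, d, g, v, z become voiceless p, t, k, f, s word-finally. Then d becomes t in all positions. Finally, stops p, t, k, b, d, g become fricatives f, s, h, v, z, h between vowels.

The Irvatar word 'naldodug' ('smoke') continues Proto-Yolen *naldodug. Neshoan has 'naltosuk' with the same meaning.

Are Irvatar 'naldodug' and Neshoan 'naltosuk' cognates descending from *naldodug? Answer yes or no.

Derive the expected Neshoan reflex of *naldodug:
Neshoan: *naldodug > naldoduk > naltotuk > naltosuk  (by final devoicing, unconditioned shift, intervocalic lenition)
Neshoan 'naltosuk' matches the regular reflex exactly, so the pair is cognate.

yes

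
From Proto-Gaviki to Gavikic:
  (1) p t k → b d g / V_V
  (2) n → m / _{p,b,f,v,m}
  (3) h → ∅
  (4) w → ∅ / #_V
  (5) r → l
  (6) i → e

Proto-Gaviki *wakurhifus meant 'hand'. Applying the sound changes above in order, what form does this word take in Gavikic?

agulefus

Gavikic: *wakurhifus > wagurhifus > wagurifus > agurifus > agulifus > agulefus  (by intervocalic voicing, h-loss, glide loss, unconditioned shift, vowel merger)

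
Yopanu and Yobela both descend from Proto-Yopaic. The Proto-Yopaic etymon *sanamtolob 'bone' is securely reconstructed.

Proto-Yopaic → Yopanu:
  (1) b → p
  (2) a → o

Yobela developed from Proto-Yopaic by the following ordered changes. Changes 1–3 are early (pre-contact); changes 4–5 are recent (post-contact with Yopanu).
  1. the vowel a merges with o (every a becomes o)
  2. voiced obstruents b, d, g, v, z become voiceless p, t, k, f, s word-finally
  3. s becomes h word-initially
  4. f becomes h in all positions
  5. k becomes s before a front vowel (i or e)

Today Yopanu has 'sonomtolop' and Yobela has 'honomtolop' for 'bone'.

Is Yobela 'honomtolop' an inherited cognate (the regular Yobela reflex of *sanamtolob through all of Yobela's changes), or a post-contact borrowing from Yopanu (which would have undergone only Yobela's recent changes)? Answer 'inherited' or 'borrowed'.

If inherited, *sanamtolob would pass through all of Yobela's changes:
Yobela: *sanamtolob > sonomtolob > sonomtolop > honomtolop  (by vowel merger, final devoicing, debuccalisation)
If borrowed from Yopanu 'sonomtolop' after the early changes, it would undergo only the recent ones:
  rule 4 (unconditioned shift): no change (sonomtolop)
  rule 5 (palatalisation): no change (sonomtolop)
  ⇒ as a loan: sonomtolop
Yobela 'honomtolop' matches the inherited outcome exactly, so it is an inherited cognate, not a loan.

inherited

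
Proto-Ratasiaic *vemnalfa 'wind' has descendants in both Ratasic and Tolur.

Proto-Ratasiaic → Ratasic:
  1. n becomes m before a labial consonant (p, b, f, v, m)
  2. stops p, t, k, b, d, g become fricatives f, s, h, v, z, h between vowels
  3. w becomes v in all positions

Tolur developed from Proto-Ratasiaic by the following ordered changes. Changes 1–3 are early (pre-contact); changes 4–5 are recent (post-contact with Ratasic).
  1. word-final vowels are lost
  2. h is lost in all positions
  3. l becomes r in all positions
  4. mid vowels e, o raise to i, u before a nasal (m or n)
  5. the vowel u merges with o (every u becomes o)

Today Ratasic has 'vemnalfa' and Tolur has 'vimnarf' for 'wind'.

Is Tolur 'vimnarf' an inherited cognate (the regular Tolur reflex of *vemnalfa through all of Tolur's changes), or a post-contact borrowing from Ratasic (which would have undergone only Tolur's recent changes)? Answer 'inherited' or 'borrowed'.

If inherited, *vemnalfa would pass through all of Tolur's changes:
Tolur: *vemnalfa
  vemnalfa → vemnalf   [apocope]
  vemnalf (rule 2 does not apply)
  vemnalf → vemnarf   [unconditioned shift]
  vemnarf → vimnarf   [pre-nasal raising]
  vimnarf (rule 5 does not apply)
  giving Tolur vimnarf.
If borrowed from Ratasic 'vemnalfa' after the early changes, it would undergo only the recent ones:
  rule 4 (pre-nasal raising): vemnalfa → vimnalfa
  rule 5 (vowel merger): no change (vimnalfa)
  ⇒ as a loan: vimnalfa
Tolur 'vimnarf' matches the inherited outcome exactly, so it is an inherited cognate, not a loan.

inherited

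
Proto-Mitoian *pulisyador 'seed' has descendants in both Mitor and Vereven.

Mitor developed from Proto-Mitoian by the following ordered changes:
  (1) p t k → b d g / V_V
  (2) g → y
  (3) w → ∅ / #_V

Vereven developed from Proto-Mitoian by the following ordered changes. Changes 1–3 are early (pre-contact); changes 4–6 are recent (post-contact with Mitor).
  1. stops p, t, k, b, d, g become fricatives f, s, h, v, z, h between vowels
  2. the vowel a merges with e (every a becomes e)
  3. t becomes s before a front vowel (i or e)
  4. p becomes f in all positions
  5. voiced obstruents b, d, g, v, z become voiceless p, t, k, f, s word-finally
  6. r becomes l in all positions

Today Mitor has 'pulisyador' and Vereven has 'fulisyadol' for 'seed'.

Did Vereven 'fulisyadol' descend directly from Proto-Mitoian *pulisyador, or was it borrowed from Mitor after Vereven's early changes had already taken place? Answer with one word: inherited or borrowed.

If inherited, *pulisyador would pass through all of Vereven's changes:
Vereven: start from *pulisyador.
  rule 1 (intervocalic lenition): pulisyador → pulisyazor
  rule 2 (vowel merger): pulisyazor → pulisyezor
  rule 3: no change — pulisyezor
  rule 4 (unconditioned shift): pulisyezor → fulisyezor
  rule 5: no change — fulisyezor
  rule 6 (unconditioned shift): fulisyezor → fulisyezol
  ⇒ Vereven fulisyezol
If borrowed from Mitor 'pulisyador' after the early changes, it would undergo only the recent ones:
  rule 4 (unconditioned shift): pulisyador → fulisyador
  rule 5 (final devoicing): no change (fulisyador)
  rule 6 (unconditioned shift): fulisyador → fulisyadol
  ⇒ as a loan: fulisyadol
Vereven 'fulisyadol' matches the loan outcome 'fulisyadol', not the inherited 'fulisyezol' — it skipped the early Vereven changes, so it was borrowed from Mitor.

borrowed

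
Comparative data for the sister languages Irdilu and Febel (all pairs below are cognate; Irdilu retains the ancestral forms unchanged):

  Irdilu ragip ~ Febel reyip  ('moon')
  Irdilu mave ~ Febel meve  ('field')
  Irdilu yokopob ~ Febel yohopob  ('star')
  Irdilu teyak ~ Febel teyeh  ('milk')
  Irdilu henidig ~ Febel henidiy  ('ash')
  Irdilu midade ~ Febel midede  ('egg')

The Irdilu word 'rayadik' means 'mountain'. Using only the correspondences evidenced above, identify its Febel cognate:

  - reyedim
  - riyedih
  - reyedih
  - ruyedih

reyedih

ragip ~ reyip, teyak ~ teyeh — Irdilu a corresponds to Febel e after a consonant, before a consonant other than r, m, n, p, b, f, v.
teyak ~ teyeh — Irdilu k corresponds to Febel h word-finally.
Applying these to Irdilu 'rayadik':
  rayadik → reyadik   (a→e after a consonant, before a consonant other than r, m, n, p, b, f, v)
  reyadik → reyedik   (a→e after a consonant, before a consonant other than r, m, n, p, b, f, v)
  reyedik → reyedih   (k→h word-finally)
So the Febel cognate is 'reyedih'.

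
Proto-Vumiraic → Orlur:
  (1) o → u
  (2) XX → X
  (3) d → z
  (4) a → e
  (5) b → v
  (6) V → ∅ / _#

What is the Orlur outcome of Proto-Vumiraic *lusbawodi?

Orlur: start from *lusbawodi.
  rule 1 (vowel merger): lusbawodi → lusbawudi
  rule 2: no change — lusbawudi
  rule 3 (unconditioned shift): lusbawudi → lusbawuzi
  rule 4 (vowel merger): lusbawuzi → lusbewuzi
  rule 5 (unconditioned shift): lusbewuzi → lusvewuzi
  rule 6 (apocope): lusvewuzi → lusvewuz
  ⇒ Orlur lusvewuz

lusvewuz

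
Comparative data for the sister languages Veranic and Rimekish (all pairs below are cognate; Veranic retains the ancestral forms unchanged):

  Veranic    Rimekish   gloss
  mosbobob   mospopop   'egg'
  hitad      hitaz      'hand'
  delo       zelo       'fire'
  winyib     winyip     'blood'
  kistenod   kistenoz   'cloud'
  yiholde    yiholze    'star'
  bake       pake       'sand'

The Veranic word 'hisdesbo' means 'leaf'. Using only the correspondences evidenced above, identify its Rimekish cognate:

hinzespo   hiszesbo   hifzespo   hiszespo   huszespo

hiszespo

yiholde ~ yiholze — Veranic d corresponds to Rimekish z after a consonant, before a front vowel.
mosbobob ~ mospopop — Veranic b corresponds to Rimekish p after a consonant, before a back vowel.
Applying these to Veranic 'hisdesbo':
  hisdesbo → hiszesbo   (d→z after a consonant, before a front vowel)
  hiszesbo → hiszespo   (b→p after a consonant, before a back vowel)
So the Rimekish cognate is 'hiszespo'.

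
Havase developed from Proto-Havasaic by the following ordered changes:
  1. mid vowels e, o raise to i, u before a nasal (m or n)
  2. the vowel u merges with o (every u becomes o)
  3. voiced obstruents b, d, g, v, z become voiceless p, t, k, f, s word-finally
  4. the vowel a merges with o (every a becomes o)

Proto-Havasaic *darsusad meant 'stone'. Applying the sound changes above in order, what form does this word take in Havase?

dorsosot

Havase: start from *darsusad.
  rule 1: no change — darsusad
  rule 2 (vowel merger): darsusad → darsosad
  rule 3 (final devoicing): darsosad → darsosat
  rule 4 (vowel merger): darsosat → dorsosot
  ⇒ Havase dorsosot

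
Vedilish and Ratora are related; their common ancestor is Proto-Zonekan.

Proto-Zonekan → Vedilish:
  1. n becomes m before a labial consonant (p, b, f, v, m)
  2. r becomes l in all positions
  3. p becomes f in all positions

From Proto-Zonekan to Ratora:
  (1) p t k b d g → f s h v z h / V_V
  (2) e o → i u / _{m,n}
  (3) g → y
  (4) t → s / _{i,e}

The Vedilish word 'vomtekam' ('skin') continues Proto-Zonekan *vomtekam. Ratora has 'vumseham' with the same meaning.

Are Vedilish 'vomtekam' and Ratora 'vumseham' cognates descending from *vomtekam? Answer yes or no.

yes

Derive the expected Ratora reflex of *vomtekam:
Ratora: start from *vomtekam.
  rule 1 (intervocalic lenition): vomtekam → vomteham
  rule 2 (pre-nasal raising): vomteham → vumteham
  rule 3: no change — vumteham
  rule 4 (palatalisation): vumteham → vumseham
  ⇒ Ratora vumseham
Ratora 'vumseham' matches the regular reflex exactly, so the pair is cognate.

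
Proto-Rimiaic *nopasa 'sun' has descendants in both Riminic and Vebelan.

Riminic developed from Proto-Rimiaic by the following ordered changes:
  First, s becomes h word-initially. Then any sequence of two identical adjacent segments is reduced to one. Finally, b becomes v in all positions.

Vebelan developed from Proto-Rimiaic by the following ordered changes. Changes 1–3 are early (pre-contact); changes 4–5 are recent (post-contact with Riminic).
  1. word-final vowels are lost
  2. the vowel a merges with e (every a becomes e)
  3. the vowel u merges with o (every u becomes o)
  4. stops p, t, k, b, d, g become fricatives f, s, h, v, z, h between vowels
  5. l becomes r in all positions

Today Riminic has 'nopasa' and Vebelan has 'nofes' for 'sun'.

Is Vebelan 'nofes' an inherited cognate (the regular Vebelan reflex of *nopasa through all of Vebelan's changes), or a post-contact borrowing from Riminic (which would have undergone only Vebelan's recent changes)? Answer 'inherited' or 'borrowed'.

If inherited, *nopasa would pass through all of Vebelan's changes:
Vebelan: start from *nopasa.
  rule 1 (apocope): nopasa → nopas
  rule 2 (vowel merger): nopas → nopes
  rule 3: no change — nopes
  rule 4 (intervocalic lenition): nopes → nofes
  rule 5: no change — nofes
  ⇒ Vebelan nofes
If borrowed from Riminic 'nopasa' after the early changes, it would undergo only the recent ones:
  rule 4 (intervocalic lenition): nopasa → nofasa
  rule 5 (unconditioned shift): no change (nofasa)
  ⇒ as a loan: nofasa
Vebelan 'nofes' matches the inherited outcome exactly, so it is an inherited cognate, not a loan.

inherited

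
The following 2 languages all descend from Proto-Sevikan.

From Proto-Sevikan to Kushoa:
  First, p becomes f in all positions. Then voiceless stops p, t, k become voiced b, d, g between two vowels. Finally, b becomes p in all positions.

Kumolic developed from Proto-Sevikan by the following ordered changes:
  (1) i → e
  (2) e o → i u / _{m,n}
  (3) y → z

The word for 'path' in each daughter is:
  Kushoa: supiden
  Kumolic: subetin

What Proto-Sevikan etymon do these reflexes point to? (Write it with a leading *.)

*subiten

Position 6: Kushoa has e, Kumolic has i. Kushoa preserves e here (none of its changes turn any other segment into e), so the proto-segment is *e.
Position 5: Kushoa has d, Kumolic has t. Kumolic preserves t here (none of its changes turn any other segment into t), so the proto-segment is *t.
Continuing position by position gives *subiten; check it forward:
Kushoa: *subiten > subiden > supiden  (by intervocalic voicing, unconditioned shift)
Kumolic: start from *subiten.
  rule 1 (vowel merger): subiten → subeten
  rule 2 (pre-nasal raising): subeten → subetin
  rule 3: no change — subetin
  ⇒ Kumolic subetin
No other proto-form is consistent with every reflex, so the reconstruction is *subiten.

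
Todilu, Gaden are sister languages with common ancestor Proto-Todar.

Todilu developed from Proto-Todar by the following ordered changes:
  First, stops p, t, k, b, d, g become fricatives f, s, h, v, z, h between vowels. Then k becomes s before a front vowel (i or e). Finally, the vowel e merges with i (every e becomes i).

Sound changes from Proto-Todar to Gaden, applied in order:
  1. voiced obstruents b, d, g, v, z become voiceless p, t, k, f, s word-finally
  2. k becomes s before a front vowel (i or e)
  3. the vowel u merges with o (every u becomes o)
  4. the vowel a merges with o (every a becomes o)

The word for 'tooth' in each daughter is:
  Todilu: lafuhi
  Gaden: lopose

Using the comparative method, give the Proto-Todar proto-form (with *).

Position 2: Todilu has a, Gaden has o. Todilu preserves a here (none of its changes turn any other segment into a), so the proto-segment is *a.
Position 3: Todilu has f, Gaden has p. Taking the neighbouring segments as reconstructed: Todilu f could go back to *p or *f; Gaden p can only go back to *p — the one source consistent with every daughter is *p.
Verify the candidate proto-form against each daughter:
Todilu: *lapuke
  lapuke → lafuhe   [intervocalic lenition]
  lafuhe (rule 2 does not apply)
  lafuhe → lafuhi   [vowel merger]
  giving Todilu lafuhi.
Gaden: *lapuke
  lapuke (rule 1 does not apply)
  lapuke → lapuse   [palatalisation]
  lapuse → lapose   [vowel merger]
  lapose → lopose   [vowel merger]
  giving Gaden lopose.
*lapuke is the unique common source.

*lapuke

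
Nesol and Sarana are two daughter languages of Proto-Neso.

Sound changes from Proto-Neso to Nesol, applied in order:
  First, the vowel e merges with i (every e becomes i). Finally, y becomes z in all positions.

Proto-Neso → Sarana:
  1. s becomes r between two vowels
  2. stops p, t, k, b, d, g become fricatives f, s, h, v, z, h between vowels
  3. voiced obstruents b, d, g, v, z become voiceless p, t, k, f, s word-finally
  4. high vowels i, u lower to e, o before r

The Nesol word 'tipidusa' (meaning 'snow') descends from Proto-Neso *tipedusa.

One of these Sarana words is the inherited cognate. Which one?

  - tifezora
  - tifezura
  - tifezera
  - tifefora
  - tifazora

tifezora

Sarana: *tipedusa > tipedura > tifezura > tifezora  (by rhotacism, intervocalic lenition, pre-rhotic lowering)
The other candidates each miss or misapply at least one Sarana change.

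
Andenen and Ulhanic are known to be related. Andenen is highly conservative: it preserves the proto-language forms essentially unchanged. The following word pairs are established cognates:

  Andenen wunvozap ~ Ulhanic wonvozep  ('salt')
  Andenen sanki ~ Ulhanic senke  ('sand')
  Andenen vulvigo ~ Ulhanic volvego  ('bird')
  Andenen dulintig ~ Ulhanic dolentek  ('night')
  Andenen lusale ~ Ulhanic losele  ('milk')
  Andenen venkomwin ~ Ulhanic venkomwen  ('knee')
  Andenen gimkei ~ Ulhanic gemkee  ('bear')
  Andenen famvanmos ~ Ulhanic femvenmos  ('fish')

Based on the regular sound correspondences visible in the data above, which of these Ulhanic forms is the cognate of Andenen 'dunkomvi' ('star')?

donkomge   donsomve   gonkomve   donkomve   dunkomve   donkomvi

wunvozap ~ wonvozep — Andenen u corresponds to Ulhanic o after a consonant, before a nasal.
sanki ~ senke — Andenen i corresponds to Ulhanic e word-finally.
Applying these to Andenen 'dunkomvi':
  dunkomvi → donkomvi   (u→o after a consonant, before a nasal)
  donkomvi → donkomve   (i→e word-finally)
So the Ulhanic cognate is 'donkomve'.

donkomve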